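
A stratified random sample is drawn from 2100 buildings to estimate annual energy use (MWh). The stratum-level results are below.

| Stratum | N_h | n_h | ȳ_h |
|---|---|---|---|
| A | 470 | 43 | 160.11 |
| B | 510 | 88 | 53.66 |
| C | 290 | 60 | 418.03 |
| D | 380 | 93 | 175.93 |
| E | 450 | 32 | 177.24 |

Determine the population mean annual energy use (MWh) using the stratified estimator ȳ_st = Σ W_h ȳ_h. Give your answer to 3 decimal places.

ȳ_st ≈ 176.409

N = Σ N_h = 2100. Stratum weights W_h = N_h/N.
ȳ_st = (470·160.11 + 510·53.66 + 290·418.03 + 380·175.93 + 450·177.24) / 2100 = 176.40876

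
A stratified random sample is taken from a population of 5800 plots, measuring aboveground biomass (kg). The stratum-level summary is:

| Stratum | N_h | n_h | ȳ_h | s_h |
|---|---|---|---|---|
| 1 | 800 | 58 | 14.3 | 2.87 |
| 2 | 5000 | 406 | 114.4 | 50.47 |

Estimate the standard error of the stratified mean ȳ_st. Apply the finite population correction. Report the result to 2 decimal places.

V̂(ȳ_st) = Σ W_h² (1 − n_h/N_h) s_h²/n_h, with W_h = N_h/N and N = 5800:
  stratum 1: (800/5800)²·(1 − 58/800)·2.87²/58 = 0.00250596
  stratum 2: (5000/5800)²·(1 − 406/5000)·50.47²/406 = 4.28396
V̂(ȳ_st) = 4.28647
SE(ȳ_st) = √4.28647 = 2.07038

SE(ȳ_st) ≈ 2.07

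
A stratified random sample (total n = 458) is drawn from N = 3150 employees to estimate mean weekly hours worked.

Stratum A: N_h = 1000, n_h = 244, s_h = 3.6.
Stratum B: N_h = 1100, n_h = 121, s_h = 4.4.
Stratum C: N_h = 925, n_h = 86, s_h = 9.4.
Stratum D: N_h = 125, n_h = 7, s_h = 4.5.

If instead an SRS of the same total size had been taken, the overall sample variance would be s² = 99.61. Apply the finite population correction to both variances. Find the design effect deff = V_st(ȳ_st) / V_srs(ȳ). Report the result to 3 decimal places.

V̂(ȳ_st) = Σ W_h² (1 − n_h/N_h) s_h²/n_h, with W_h = N_h/N and N = 3150:
  stratum A: (1000/3150)²·(1 − 244/1000)·3.6²/244 = 0.00404684
  stratum B: (1100/3150)²·(1 − 121/1100)·4.4²/121 = 0.017365
  stratum C: (925/3150)²·(1 − 86/925)·9.4²/86 = 0.08036
  stratum D: (125/3150)²·(1 − 7/125)·4.5²/7 = 0.00430029
V_st = 0.106072
V_srs = (1 − 458/3150)·99.61/458 = 0.185867
deff = V_st / V_srs = 0.106072/0.185867 = 0.5707

deff ≈ 0.571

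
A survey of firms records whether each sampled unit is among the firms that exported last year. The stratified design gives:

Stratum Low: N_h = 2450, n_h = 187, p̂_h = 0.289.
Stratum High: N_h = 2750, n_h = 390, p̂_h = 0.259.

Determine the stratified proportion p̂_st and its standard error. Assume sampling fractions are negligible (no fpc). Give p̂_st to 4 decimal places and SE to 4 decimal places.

N = 5200; stratum weights W_h = N_h/N.
p̂_st = Σ W_h p̂_h = (2450·0.289 + 2750·0.259)/5200 = 0.27313
V̂(p̂_st) = Σ W_h² p̂_h(1−p̂_h)/(n_h−1):
  stratum Low: (2450/5200)²·0.289·0.711/186 = 0.000245234
  stratum High: (2750/5200)²·0.259·0.741/389 = 0.000137983
V̂(p̂_st) = 0.000383217; SE = √V̂ = 0.0195759

p̂_st ≈ 0.2731, SE ≈ 0.0196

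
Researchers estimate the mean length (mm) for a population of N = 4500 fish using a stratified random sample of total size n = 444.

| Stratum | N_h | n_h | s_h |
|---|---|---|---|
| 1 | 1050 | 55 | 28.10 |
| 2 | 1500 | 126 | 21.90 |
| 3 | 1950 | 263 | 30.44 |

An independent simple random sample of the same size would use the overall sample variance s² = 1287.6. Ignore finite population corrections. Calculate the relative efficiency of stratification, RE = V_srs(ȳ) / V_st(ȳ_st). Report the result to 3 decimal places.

RE ≈ 1.554

V̂(ȳ_st) = Σ W_h² s_h²/n_h, with W_h = N_h/N and N = 4500:
  stratum 1: (1050/4500)²·28.10²/55 = 0.781634
  stratum 2: (1500/4500)²·21.90²/126 = 0.422937
  stratum 3: (1950/4500)²·30.44²/263 = 0.661573
V_st = 1.86614
V_srs = s²/n = 1287.6/444 = 2.9
Relative efficiency = V_srs / V_st = 2.9/1.86614 = 1.5540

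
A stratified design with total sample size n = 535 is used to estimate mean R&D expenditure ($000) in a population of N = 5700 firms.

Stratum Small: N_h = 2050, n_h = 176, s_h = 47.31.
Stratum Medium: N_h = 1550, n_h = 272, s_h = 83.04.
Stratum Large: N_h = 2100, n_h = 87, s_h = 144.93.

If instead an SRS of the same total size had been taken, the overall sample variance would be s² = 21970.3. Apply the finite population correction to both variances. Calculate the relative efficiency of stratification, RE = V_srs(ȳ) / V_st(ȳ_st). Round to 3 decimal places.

V̂(ȳ_st) = Σ W_h² (1 − n_h/N_h) s_h²/n_h, with W_h = N_h/N and N = 5700:
  stratum Small: (2050/5700)²·(1 − 176/2050)·47.31²/176 = 1.50372
  stratum Medium: (1550/5700)²·(1 − 272/1550)·83.04²/272 = 1.54568
  stratum Large: (2100/5700)²·(1 − 87/2100)·144.93²/87 = 31.4131
V_st = 34.4625
V_srs = (1 − 535/5700)·21970.3/535 = 37.2115
Relative efficiency = V_srs / V_st = 37.2115/34.4625 = 1.0798

RE ≈ 1.080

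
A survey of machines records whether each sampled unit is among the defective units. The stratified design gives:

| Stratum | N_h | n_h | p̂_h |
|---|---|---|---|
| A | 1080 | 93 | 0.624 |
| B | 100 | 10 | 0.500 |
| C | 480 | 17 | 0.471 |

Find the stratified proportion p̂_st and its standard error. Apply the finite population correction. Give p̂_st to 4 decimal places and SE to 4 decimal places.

p̂_st ≈ 0.5723, SE ≈ 0.0483

N = 1660; stratum weights W_h = N_h/N.
p̂_st = Σ W_h p̂_h = (1080·0.624 + 100·0.500 + 480·0.471)/1660 = 0.57229
V̂(p̂_st) = Σ W_h² (1 − n_h/N_h) p̂_h(1−p̂_h)/(n_h−1):
  stratum A: (1080/1660)²·(1 − 93/1080)·0.624·0.376/92 = 0.000986528
  stratum B: (100/1660)²·(1 − 10/100)·0.500·0.500/9 = 9.07243e-05
  stratum C: (480/1660)²·(1 − 17/480)·0.471·0.529/16 = 0.00125592
V̂(p̂_st) = 0.00233317; SE = √V̂ = 0.0483029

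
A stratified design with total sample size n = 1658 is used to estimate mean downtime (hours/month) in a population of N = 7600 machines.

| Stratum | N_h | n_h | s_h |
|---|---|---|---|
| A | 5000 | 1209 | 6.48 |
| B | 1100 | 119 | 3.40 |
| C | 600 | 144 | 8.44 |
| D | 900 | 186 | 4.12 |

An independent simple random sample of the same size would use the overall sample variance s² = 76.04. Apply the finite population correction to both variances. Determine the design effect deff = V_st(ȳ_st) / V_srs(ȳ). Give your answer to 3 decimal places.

deff ≈ 0.462

V̂(ȳ_st) = Σ W_h² (1 − n_h/N_h) s_h²/n_h, with W_h = N_h/N and N = 7600:
  stratum A: (5000/7600)²·(1 − 1209/5000)·6.48²/1209 = 0.0113978
  stratum B: (1100/7600)²·(1 − 119/1100)·3.40²/119 = 0.00181487
  stratum C: (600/7600)²·(1 − 144/600)·8.44²/144 = 0.00234321
  stratum D: (900/7600)²·(1 − 186/900)·4.12²/186 = 0.0010153
V_st = 0.0165712
V_srs = (1 − 1658/7600)·76.04/1658 = 0.0358572
deff = V_st / V_srs = 0.0165712/0.0358572 = 0.4621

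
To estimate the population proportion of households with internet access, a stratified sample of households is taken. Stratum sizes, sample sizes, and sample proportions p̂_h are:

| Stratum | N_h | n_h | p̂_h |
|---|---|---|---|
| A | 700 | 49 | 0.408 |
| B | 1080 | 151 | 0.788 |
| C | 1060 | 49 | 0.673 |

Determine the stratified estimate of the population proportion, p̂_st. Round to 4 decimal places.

p̂_st ≈ 0.6514

N = 2840; stratum weights W_h = N_h/N.
p̂_st = Σ W_h p̂_h = (700·0.408 + 1080·0.788 + 1060·0.673)/2840 = 0.65142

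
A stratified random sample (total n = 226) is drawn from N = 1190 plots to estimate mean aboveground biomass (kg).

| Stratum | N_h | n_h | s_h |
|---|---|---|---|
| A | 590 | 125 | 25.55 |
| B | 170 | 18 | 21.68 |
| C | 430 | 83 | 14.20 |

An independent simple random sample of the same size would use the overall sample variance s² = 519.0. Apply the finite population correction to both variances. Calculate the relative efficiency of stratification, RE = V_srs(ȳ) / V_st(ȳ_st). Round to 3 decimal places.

V̂(ȳ_st) = Σ W_h² (1 − n_h/N_h) s_h²/n_h, with W_h = N_h/N and N = 1190:
  stratum A: (590/1190)²·(1 − 125/590)·25.55²/125 = 1.01177
  stratum B: (170/1190)²·(1 − 18/170)·21.68²/18 = 0.47648
  stratum C: (430/1190)²·(1 − 83/430)·14.20²/83 = 0.255978
V_st = 1.74423
V_srs = (1 − 226/1190)·519.0/226 = 1.86033
Relative efficiency = V_srs / V_st = 1.86033/1.74423 = 1.0666

RE ≈ 1.067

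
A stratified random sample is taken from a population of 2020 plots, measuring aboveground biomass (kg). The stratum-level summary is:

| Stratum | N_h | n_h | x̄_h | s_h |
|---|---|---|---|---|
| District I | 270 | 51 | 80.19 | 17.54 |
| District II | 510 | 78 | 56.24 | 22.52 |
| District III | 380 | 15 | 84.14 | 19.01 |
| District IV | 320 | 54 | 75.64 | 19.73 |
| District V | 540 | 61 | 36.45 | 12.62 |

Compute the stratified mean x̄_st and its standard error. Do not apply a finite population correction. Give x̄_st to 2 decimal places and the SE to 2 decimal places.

x̄_st ≈ 62.47, SE ≈ 1.32

x̄_st = Σ W_h x̄_h = (270·80.19 + 510·56.24 + 380·84.14 + 320·75.64 + 540·36.45)/2020 = 62.47262
V̂(x̄_st) = Σ W_h² s_h²/n_h, with W_h = N_h/N and N = 2020:
  stratum District I: (270/2020)²·17.54²/51 = 0.107774
  stratum District II: (510/2020)²·22.52²/78 = 0.414457
  stratum District III: (380/2020)²·19.01²/15 = 0.852584
  stratum District IV: (320/2020)²·19.73²/54 = 0.180908
  stratum District V: (540/2020)²·12.62²/61 = 0.186584
V̂(x̄_st) = 1.74231
SE(x̄_st) = √1.74231 = 1.31996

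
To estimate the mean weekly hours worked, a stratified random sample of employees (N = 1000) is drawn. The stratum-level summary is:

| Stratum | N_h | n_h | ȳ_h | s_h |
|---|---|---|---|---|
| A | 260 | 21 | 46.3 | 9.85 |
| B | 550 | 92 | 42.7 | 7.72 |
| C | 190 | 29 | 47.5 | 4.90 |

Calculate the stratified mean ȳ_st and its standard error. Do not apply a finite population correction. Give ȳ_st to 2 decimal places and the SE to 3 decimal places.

ȳ_st ≈ 44.55, SE ≈ 0.734

ȳ_st = Σ W_h ȳ_h = (260·46.3 + 550·42.7 + 190·47.5)/1000 = 44.54800
V̂(ȳ_st) = Σ W_h² s_h²/n_h, with W_h = N_h/N and N = 1000:
  stratum A: (260/1000)²·9.85²/21 = 0.31232
  stratum B: (550/1000)²·7.72²/92 = 0.195962
  stratum C: (190/1000)²·4.90²/29 = 0.0298883
V̂(ȳ_st) = 0.53817
SE(ȳ_st) = √0.53817 = 0.733601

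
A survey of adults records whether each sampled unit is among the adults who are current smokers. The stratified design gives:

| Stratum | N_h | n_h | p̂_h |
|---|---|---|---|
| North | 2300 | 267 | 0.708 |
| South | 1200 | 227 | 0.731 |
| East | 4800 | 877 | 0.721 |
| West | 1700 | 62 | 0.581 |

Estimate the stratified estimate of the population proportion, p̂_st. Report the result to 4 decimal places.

p̂_st ≈ 0.6954

N = 10000; stratum weights W_h = N_h/N.
p̂_st = Σ W_h p̂_h = (2300·0.708 + 1200·0.731 + 4800·0.721 + 1700·0.581)/10000 = 0.69541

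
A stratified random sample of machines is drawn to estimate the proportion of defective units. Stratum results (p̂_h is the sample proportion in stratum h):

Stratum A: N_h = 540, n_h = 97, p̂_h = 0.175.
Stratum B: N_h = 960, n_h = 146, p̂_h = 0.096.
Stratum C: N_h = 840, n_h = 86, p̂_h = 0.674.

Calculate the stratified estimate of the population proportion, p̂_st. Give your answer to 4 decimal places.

p̂_st ≈ 0.3217

N = 2340; stratum weights W_h = N_h/N.
p̂_st = Σ W_h p̂_h = (540·0.175 + 960·0.096 + 840·0.674)/2340 = 0.32172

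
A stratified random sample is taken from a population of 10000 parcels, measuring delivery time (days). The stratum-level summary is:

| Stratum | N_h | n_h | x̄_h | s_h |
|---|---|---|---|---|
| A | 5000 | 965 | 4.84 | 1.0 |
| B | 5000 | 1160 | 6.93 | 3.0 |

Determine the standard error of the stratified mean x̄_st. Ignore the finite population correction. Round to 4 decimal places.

V̂(x̄_st) = Σ W_h² s_h²/n_h, with W_h = N_h/N and N = 10000:
  stratum A: (5000/10000)²·1.0²/965 = 0.000259067
  stratum B: (5000/10000)²·3.0²/1160 = 0.00193966
V̂(x̄_st) = 0.00219872
SE(x̄_st) = √0.00219872 = 0.0468905

SE(x̄_st) ≈ 0.0469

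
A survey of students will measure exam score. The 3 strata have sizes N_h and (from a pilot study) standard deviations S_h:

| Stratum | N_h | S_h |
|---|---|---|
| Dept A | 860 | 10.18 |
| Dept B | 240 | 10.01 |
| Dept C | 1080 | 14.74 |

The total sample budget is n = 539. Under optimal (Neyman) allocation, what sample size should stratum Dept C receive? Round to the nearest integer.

Neyman allocation: n_h = n · N_h S_h / Σ N_i S_i, with n = 539.
  stratum Dept A: N_h·S_h = 860·10.18 = 8754.80
  stratum Dept B: N_h·S_h = 240·10.01 = 2402.40
  stratum Dept C: N_h·S_h = 1080·14.74 = 15919.20
Σ N_h S_h = 27076.40
n for stratum Dept C = 539·15919.20/27076.40 = 316.898 → 317

317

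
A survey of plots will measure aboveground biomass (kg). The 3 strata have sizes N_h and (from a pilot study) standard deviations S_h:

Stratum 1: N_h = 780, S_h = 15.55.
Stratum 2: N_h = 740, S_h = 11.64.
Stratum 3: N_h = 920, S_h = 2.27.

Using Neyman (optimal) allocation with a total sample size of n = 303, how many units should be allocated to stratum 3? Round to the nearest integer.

28

Neyman allocation: n_h = n · N_h S_h / Σ N_i S_i, with n = 303.
  stratum 1: N_h·S_h = 780·15.55 = 12129.00
  stratum 2: N_h·S_h = 740·11.64 = 8613.60
  stratum 3: N_h·S_h = 920·2.27 = 2088.40
Σ N_h S_h = 22831.00
n for stratum 3 = 303·2088.40/22831.00 = 27.716 → 28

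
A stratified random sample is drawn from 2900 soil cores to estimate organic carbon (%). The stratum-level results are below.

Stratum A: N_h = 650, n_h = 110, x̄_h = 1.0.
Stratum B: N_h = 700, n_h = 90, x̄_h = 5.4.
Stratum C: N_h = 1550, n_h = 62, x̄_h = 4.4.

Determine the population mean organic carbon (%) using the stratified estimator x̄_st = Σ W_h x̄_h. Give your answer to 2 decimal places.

N = Σ N_h = 2900. Stratum weights W_h = N_h/N.
x̄_st = (650·1.0 + 700·5.4 + 1550·4.4) / 2900 = 3.8793

x̄_st ≈ 3.88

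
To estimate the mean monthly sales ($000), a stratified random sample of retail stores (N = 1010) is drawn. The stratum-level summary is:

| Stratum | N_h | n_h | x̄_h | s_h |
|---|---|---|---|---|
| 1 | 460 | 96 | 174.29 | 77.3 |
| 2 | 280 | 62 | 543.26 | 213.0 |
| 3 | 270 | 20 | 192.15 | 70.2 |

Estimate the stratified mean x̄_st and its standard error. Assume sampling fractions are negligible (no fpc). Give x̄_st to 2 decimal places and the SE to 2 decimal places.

x̄_st ≈ 281.35, SE ≈ 9.31

x̄_st = Σ W_h x̄_h = (460·174.29 + 280·543.26 + 270·192.15)/1010 = 281.35317
V̂(x̄_st) = Σ W_h² s_h²/n_h, with W_h = N_h/N and N = 1010:
  stratum 1: (460/1010)²·77.3²/96 = 12.911
  stratum 2: (280/1010)²·213.0²/62 = 56.2394
  stratum 3: (270/1010)²·70.2²/20 = 17.6088
V̂(x̄_st) = 86.7592
SE(x̄_st) = √86.7592 = 9.31446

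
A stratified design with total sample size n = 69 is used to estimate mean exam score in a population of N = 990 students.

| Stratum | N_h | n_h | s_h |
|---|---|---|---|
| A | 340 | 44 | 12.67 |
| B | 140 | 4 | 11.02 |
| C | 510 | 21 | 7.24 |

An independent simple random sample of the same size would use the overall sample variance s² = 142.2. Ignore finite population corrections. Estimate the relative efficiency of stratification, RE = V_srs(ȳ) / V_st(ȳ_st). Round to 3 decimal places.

V̂(ȳ_st) = Σ W_h² s_h²/n_h, with W_h = N_h/N and N = 990:
  stratum A: (340/990)²·12.67²/44 = 0.430316
  stratum B: (140/990)²·11.02²/4 = 0.60714
  stratum C: (510/990)²·7.24²/21 = 0.662411
V_st = 1.69987
V_srs = s²/n = 142.2/69 = 2.06087
Relative efficiency = V_srs / V_st = 2.06087/1.69987 = 1.2124

RE ≈ 1.212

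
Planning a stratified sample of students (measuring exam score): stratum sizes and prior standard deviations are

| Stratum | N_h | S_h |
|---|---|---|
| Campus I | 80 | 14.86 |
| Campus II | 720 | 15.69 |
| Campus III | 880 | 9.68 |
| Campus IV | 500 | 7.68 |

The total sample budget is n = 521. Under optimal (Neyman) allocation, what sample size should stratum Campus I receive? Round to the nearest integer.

25

Neyman allocation: n_h = n · N_h S_h / Σ N_i S_i, with n = 521.
  stratum Campus I: N_h·S_h = 80·14.86 = 1188.80
  stratum Campus II: N_h·S_h = 720·15.69 = 11296.80
  stratum Campus III: N_h·S_h = 880·9.68 = 8518.40
  stratum Campus IV: N_h·S_h = 500·7.68 = 3840.00
Σ N_h S_h = 24844.00
n for stratum Campus I = 521·1188.80/24844.00 = 24.930 → 25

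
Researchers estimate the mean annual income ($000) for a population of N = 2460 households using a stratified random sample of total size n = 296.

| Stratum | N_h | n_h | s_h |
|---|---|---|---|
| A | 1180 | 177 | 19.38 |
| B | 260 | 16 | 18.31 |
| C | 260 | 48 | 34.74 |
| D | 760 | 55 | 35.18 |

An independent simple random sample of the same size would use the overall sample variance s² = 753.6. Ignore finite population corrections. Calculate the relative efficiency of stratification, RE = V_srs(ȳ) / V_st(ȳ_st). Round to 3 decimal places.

RE ≈ 0.808

V̂(ȳ_st) = Σ W_h² s_h²/n_h, with W_h = N_h/N and N = 2460:
  stratum A: (1180/2460)²·19.38²/177 = 0.488234
  stratum B: (260/2460)²·18.31²/16 = 0.234063
  stratum C: (260/2460)²·34.74²/48 = 0.280863
  stratum D: (760/2460)²·35.18²/55 = 2.14776
V_st = 3.15092
V_srs = s²/n = 753.6/296 = 2.54595
Relative efficiency = V_srs / V_st = 2.54595/3.15092 = 0.8080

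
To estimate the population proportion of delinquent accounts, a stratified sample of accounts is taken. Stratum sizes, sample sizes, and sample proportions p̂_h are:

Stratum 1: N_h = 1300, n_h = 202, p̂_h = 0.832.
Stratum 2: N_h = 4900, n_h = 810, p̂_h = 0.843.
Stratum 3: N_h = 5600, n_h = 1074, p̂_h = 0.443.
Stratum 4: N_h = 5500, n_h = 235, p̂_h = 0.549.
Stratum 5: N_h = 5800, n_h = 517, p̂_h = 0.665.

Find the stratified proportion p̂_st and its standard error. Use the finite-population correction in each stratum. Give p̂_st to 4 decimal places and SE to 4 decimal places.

p̂_st ≈ 0.6307, SE ≈ 0.0101

N = 23100; stratum weights W_h = N_h/N.
p̂_st = Σ W_h p̂_h = (1300·0.832 + 4900·0.843 + 5600·0.443 + 5500·0.549 + 5800·0.665)/23100 = 0.63072
V̂(p̂_st) = Σ W_h² (1 − n_h/N_h) p̂_h(1−p̂_h)/(n_h−1):
  stratum 1: (1300/23100)²·(1 − 202/1300)·0.832·0.168/201 = 1.86019e-06
  stratum 2: (4900/23100)²·(1 − 810/4900)·0.843·0.157/809 = 6.14432e-06
  stratum 3: (5600/23100)²·(1 − 1074/5600)·0.443·0.557/1073 = 1.09229e-05
  stratum 4: (5500/23100)²·(1 − 235/5500)·0.549·0.451/234 = 5.74209e-05
  stratum 5: (5800/23100)²·(1 − 517/5800)·0.665·0.335/516 = 2.47914e-05
V̂(p̂_st) = 0.00010114; SE = √V̂ = 0.0100568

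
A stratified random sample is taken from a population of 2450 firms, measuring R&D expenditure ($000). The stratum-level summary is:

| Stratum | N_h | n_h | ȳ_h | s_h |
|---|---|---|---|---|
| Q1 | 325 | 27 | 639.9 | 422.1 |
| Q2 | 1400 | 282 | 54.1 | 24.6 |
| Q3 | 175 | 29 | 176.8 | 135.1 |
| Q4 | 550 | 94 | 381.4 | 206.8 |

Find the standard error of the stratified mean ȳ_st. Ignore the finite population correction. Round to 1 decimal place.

V̂(ȳ_st) = Σ W_h² s_h²/n_h, with W_h = N_h/N and N = 2450:
  stratum Q1: (325/2450)²·422.1²/27 = 116.119
  stratum Q2: (1400/2450)²·24.6²/282 = 0.700721
  stratum Q3: (175/2450)²·135.1²/29 = 3.21112
  stratum Q4: (550/2450)²·206.8²/94 = 22.928
V̂(ȳ_st) = 142.958
SE(ȳ_st) = √142.958 = 11.9565

SE(ȳ_st) ≈ 12.0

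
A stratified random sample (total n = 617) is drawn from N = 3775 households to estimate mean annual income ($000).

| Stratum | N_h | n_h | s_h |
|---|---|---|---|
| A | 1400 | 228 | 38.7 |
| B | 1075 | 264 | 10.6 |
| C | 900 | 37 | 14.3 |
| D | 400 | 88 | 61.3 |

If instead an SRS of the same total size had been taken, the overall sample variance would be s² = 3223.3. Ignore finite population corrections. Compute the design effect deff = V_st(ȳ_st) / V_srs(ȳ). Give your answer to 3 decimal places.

deff ≈ 0.331

V̂(ȳ_st) = Σ W_h² s_h²/n_h, with W_h = N_h/N and N = 3775:
  stratum A: (1400/3775)²·38.7²/228 = 0.903461
  stratum B: (1075/3775)²·10.6²/264 = 0.0345136
  stratum C: (900/3775)²·14.3²/37 = 0.314139
  stratum D: (400/3775)²·61.3²/88 = 0.479429
V_st = 1.73154
V_srs = s²/n = 3223.3/617 = 5.22415
deff = V_st / V_srs = 1.73154/5.22415 = 0.3314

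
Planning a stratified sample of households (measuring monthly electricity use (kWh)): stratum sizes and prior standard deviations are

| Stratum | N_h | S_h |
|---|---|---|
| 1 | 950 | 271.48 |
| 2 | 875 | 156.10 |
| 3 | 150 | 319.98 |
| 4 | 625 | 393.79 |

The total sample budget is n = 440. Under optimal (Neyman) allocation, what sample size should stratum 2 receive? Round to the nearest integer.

87

Neyman allocation: n_h = n · N_h S_h / Σ N_i S_i, with n = 440.
  stratum 1: N_h·S_h = 950·271.48 = 257906.00
  stratum 2: N_h·S_h = 875·156.10 = 136587.50
  stratum 3: N_h·S_h = 150·319.98 = 47997.00
  stratum 4: N_h·S_h = 625·393.79 = 246118.75
Σ N_h S_h = 688609.25
n for stratum 2 = 440·136587.50/688609.25 = 87.275 → 87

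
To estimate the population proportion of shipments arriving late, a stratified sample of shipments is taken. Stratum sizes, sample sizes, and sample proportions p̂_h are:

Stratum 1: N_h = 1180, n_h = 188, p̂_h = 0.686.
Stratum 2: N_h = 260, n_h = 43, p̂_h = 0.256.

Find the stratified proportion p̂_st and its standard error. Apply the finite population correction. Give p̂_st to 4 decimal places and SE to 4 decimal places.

p̂_st ≈ 0.6084, SE ≈ 0.0278

N = 1440; stratum weights W_h = N_h/N.
p̂_st = Σ W_h p̂_h = (1180·0.686 + 260·0.256)/1440 = 0.60836
V̂(p̂_st) = Σ W_h² (1 − n_h/N_h) p̂_h(1−p̂_h)/(n_h−1):
  stratum 1: (1180/1440)²·(1 − 188/1180)·0.686·0.314/187 = 0.000650251
  stratum 2: (260/1440)²·(1 − 43/260)·0.256·0.744/42 = 0.000123388
V̂(p̂_st) = 0.000773638; SE = √V̂ = 0.0278144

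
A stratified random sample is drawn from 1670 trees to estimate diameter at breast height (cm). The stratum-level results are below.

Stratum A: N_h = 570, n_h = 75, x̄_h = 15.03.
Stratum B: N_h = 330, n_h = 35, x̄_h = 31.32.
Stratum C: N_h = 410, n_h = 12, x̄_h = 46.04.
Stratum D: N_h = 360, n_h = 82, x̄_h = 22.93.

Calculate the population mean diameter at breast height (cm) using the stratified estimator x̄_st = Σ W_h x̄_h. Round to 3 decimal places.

N = Σ N_h = 1670. Stratum weights W_h = N_h/N.
x̄_st = (570·15.03 + 330·31.32 + 410·46.04 + 360·22.93) / 1670 = 27.56521

x̄_st ≈ 27.565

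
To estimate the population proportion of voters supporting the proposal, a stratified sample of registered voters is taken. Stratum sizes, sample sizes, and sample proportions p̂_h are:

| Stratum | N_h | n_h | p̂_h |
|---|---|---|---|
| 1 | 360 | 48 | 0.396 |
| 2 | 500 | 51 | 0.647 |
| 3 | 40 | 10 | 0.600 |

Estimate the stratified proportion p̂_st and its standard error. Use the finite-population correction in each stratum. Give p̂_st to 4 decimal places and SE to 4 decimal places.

p̂_st ≈ 0.5445, SE ≈ 0.0448

N = 900; stratum weights W_h = N_h/N.
p̂_st = Σ W_h p̂_h = (360·0.396 + 500·0.647 + 40·0.600)/900 = 0.54451
V̂(p̂_st) = Σ W_h² (1 − n_h/N_h) p̂_h(1−p̂_h)/(n_h−1):
  stratum 1: (360/900)²·(1 − 48/360)·0.396·0.604/47 = 0.000705678
  stratum 2: (500/900)²·(1 − 51/500)·0.647·0.353/50 = 0.00126602
  stratum 3: (40/900)²·(1 − 10/40)·0.600·0.400/9 = 3.95062e-05
V̂(p̂_st) = 0.0020112; SE = √V̂ = 0.0448464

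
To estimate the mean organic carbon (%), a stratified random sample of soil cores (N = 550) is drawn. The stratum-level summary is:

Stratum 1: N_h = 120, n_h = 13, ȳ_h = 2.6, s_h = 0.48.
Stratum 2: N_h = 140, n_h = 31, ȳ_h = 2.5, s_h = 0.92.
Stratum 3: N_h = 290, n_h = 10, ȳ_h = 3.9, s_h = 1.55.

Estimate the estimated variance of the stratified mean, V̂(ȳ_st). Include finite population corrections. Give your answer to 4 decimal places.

V̂(ȳ_st) ≈ 0.0666

V̂(ȳ_st) = Σ W_h² (1 − n_h/N_h) s_h²/n_h, with W_h = N_h/N and N = 550:
  stratum 1: (120/550)²·(1 − 13/120)·0.48²/13 = 0.000752279
  stratum 2: (140/550)²·(1 − 31/140)·0.92²/31 = 0.00137735
  stratum 3: (290/550)²·(1 − 10/290)·1.55²/10 = 0.0644902
V̂(ȳ_st) = 0.0666199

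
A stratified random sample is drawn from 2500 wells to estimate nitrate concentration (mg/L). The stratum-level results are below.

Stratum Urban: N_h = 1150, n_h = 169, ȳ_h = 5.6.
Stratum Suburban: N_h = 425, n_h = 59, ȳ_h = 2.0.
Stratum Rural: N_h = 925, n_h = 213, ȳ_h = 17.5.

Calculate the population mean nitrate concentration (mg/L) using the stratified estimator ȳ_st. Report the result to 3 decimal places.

N = Σ N_h = 2500. Stratum weights W_h = N_h/N.
ȳ_st = (1150·5.6 + 425·2.0 + 925·17.5) / 2500 = 9.39100

ȳ_st ≈ 9.391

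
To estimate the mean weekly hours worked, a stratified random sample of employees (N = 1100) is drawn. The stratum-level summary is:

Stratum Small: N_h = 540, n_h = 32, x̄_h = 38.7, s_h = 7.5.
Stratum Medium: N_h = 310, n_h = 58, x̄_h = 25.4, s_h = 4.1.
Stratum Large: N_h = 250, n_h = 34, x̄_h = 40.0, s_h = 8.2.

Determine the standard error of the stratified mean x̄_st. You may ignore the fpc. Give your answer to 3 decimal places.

SE(x̄_st) ≈ 0.741

V̂(x̄_st) = Σ W_h² s_h²/n_h, with W_h = N_h/N and N = 1100:
  stratum Small: (540/1100)²·7.5²/32 = 0.423618
  stratum Medium: (310/1100)²·4.1²/58 = 0.0230185
  stratum Large: (250/1100)²·8.2²/34 = 0.102151
V̂(x̄_st) = 0.548788
SE(x̄_st) = √0.548788 = 0.740802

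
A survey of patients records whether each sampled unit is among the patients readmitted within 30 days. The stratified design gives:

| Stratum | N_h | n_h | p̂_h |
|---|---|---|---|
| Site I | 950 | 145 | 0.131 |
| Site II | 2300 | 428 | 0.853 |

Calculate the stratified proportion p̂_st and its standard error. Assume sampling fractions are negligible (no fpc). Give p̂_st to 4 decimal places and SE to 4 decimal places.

N = 3250; stratum weights W_h = N_h/N.
p̂_st = Σ W_h p̂_h = (950·0.131 + 2300·0.853)/3250 = 0.64195
V̂(p̂_st) = Σ W_h² p̂_h(1−p̂_h)/(n_h−1):
  stratum Site I: (950/3250)²·0.131·0.869/144 = 6.75475e-05
  stratum Site II: (2300/3250)²·0.853·0.147/427 = 0.000147071
V̂(p̂_st) = 0.000214619; SE = √V̂ = 0.0146499

p̂_st ≈ 0.6420, SE ≈ 0.0146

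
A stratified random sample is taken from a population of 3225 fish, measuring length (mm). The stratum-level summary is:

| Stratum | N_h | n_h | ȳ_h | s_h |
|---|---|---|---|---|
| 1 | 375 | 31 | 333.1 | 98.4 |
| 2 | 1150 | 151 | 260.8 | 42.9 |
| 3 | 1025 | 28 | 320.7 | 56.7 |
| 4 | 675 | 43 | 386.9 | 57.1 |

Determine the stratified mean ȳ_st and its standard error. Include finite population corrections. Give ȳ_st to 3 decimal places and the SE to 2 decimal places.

ȳ_st = Σ W_h ȳ_h = (375·333.1 + 1150·260.8 + 1025·320.7 + 675·386.9)/3225 = 314.63798
V̂(ȳ_st) = Σ W_h² (1 − n_h/N_h) s_h²/n_h, with W_h = N_h/N and N = 3225:
  stratum 1: (375/3225)²·(1 − 31/375)·98.4²/31 = 3.87399
  stratum 2: (1150/3225)²·(1 − 151/1150)·42.9²/151 = 1.3463
  stratum 3: (1025/3225)²·(1 − 28/1025)·56.7²/28 = 11.2815
  stratum 4: (675/3225)²·(1 − 43/675)·57.1²/43 = 3.11003
V̂(ȳ_st) = 19.6118
SE(ȳ_st) = √19.6118 = 4.42853

ȳ_st ≈ 314.638, SE ≈ 4.43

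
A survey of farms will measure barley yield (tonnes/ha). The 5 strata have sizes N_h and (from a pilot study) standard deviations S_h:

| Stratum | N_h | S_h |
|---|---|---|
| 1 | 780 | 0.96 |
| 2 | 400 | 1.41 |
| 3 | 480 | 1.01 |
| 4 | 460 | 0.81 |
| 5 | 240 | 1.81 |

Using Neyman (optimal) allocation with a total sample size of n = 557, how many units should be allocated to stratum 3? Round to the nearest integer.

104

Neyman allocation: n_h = n · N_h S_h / Σ N_i S_i, with n = 557.
  stratum 1: N_h·S_h = 780·0.96 = 748.80
  stratum 2: N_h·S_h = 400·1.41 = 564.00
  stratum 3: N_h·S_h = 480·1.01 = 484.80
  stratum 4: N_h·S_h = 460·0.81 = 372.60
  stratum 5: N_h·S_h = 240·1.81 = 434.40
Σ N_h S_h = 2604.60
n for stratum 3 = 557·484.80/2604.60 = 103.676 → 104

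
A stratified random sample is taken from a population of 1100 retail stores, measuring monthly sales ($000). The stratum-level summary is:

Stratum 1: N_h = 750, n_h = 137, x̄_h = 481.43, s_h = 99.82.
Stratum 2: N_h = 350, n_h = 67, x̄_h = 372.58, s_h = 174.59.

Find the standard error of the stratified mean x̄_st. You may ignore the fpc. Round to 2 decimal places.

SE(x̄_st) ≈ 8.94

V̂(x̄_st) = Σ W_h² s_h²/n_h, with W_h = N_h/N and N = 1100:
  stratum 1: (750/1100)²·99.82²/137 = 33.8105
  stratum 2: (350/1100)²·174.59²/67 = 46.059
V̂(x̄_st) = 79.8695
SE(x̄_st) = √79.8695 = 8.93698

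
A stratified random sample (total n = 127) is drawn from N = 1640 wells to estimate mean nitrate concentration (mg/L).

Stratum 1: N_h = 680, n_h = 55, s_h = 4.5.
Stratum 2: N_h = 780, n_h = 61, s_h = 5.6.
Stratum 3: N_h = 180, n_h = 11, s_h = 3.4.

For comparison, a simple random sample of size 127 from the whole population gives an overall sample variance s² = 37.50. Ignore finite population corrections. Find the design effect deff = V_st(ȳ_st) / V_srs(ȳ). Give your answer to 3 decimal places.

deff ≈ 0.651

V̂(ȳ_st) = Σ W_h² s_h²/n_h, with W_h = N_h/N and N = 1640:
  stratum 1: (680/1640)²·4.5²/55 = 0.0632984
  stratum 2: (780/1640)²·5.6²/61 = 0.116291
  stratum 3: (180/1640)²·3.4²/11 = 0.0126597
V_st = 0.192249
V_srs = s²/n = 37.50/127 = 0.295276
deff = V_st / V_srs = 0.192249/0.295276 = 0.6511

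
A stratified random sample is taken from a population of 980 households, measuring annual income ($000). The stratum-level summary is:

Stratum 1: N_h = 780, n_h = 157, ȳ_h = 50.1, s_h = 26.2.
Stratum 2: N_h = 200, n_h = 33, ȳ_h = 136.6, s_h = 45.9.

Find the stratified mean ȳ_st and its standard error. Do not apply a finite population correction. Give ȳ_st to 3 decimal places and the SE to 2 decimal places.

ȳ_st = Σ W_h ȳ_h = (780·50.1 + 200·136.6)/980 = 67.75306
V̂(ȳ_st) = Σ W_h² s_h²/n_h, with W_h = N_h/N and N = 980:
  stratum 1: (780/980)²·26.2²/157 = 2.76975
  stratum 2: (200/980)²·45.9²/33 = 2.65901
V̂(ȳ_st) = 5.42875
SE(ȳ_st) = √5.42875 = 2.32997

ȳ_st ≈ 67.753, SE ≈ 2.33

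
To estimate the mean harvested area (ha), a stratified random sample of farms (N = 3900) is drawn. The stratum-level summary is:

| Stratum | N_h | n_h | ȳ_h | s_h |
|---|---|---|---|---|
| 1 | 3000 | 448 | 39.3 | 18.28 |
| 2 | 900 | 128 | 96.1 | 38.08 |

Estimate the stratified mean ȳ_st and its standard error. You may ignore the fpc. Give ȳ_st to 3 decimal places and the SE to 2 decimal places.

ȳ_st ≈ 52.408, SE ≈ 1.02

ȳ_st = Σ W_h ȳ_h = (3000·39.3 + 900·96.1)/3900 = 52.40769
V̂(ȳ_st) = Σ W_h² s_h²/n_h, with W_h = N_h/N and N = 3900:
  stratum 1: (3000/3900)²·18.28²/448 = 0.441355
  stratum 2: (900/3900)²·38.08²/128 = 0.603309
V̂(ȳ_st) = 1.04466
SE(ȳ_st) = √1.04466 = 1.02209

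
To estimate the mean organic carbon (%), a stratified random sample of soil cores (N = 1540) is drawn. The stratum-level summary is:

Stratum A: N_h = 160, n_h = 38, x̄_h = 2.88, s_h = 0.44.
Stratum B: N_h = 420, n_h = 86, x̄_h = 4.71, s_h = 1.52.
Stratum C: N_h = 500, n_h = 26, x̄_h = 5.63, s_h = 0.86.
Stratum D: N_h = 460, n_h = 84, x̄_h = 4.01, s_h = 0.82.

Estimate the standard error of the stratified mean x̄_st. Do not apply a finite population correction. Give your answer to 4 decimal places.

V̂(x̄_st) = Σ W_h² s_h²/n_h, with W_h = N_h/N and N = 1540:
  stratum A: (160/1540)²·0.44²/38 = 5.49946e-05
  stratum B: (420/1540)²·1.52²/86 = 0.00199823
  stratum C: (500/1540)²·0.86²/26 = 0.00299862
  stratum D: (460/1540)²·0.82²/84 = 0.000714205
V̂(x̄_st) = 0.00576606
SE(x̄_st) = √0.00576606 = 0.0759345

SE(x̄_st) ≈ 0.0759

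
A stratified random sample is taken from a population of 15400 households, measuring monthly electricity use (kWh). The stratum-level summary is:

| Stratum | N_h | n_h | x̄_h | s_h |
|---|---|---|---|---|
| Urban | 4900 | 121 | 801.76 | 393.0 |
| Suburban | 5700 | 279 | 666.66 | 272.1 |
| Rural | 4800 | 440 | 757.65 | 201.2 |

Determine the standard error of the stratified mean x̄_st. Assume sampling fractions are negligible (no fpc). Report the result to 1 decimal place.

V̂(x̄_st) = Σ W_h² s_h²/n_h, with W_h = N_h/N and N = 15400:
  stratum Urban: (4900/15400)²·393.0²/121 = 129.226
  stratum Suburban: (5700/15400)²·272.1²/279 = 36.3547
  stratum Rural: (4800/15400)²·201.2²/440 = 8.93808
V̂(x̄_st) = 174.519
SE(x̄_st) = √174.519 = 13.2106

SE(x̄_st) ≈ 13.2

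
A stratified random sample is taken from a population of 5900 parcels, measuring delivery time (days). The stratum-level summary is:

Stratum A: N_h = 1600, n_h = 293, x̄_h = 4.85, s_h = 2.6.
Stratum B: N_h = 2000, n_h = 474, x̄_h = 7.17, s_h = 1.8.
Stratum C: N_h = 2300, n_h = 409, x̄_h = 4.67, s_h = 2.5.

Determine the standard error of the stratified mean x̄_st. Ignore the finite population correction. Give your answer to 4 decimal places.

V̂(x̄_st) = Σ W_h² s_h²/n_h, with W_h = N_h/N and N = 5900:
  stratum A: (1600/5900)²·2.6²/293 = 0.00169674
  stratum B: (2000/5900)²·1.8²/474 = 0.000785457
  stratum C: (2300/5900)²·2.5²/409 = 0.00232225
V̂(x̄_st) = 0.00480444
SE(x̄_st) = √0.00480444 = 0.0693141

SE(x̄_st) ≈ 0.0693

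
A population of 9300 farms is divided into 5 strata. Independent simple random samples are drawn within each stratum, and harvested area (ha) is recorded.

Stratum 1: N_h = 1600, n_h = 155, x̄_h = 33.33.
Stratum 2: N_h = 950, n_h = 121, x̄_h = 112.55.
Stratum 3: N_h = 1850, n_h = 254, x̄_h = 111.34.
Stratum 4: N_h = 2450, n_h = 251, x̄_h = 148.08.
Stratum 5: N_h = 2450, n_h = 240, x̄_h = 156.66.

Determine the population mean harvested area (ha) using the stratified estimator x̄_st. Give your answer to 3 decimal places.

N = Σ N_h = 9300. Stratum weights W_h = N_h/N.
x̄_st = (1600·33.33 + 950·112.55 + 1850·111.34 + 2450·148.08 + 2450·156.66) / 9300 = 119.66048

x̄_st ≈ 119.660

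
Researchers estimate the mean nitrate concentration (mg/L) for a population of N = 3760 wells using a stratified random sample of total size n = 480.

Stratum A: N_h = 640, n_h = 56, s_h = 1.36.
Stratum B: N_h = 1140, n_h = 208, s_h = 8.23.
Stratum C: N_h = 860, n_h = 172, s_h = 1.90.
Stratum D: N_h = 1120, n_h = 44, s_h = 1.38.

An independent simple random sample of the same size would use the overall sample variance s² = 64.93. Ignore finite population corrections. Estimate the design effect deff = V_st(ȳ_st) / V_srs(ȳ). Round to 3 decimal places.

deff ≈ 0.265

V̂(ȳ_st) = Σ W_h² s_h²/n_h, with W_h = N_h/N and N = 3760:
  stratum A: (640/3760)²·1.36²/56 = 0.000956917
  stratum B: (1140/3760)²·8.23²/208 = 0.0299344
  stratum C: (860/3760)²·1.90²/172 = 0.00109799
  stratum D: (1120/3760)²·1.38²/44 = 0.00384031
V_st = 0.0358296
V_srs = s²/n = 64.93/480 = 0.135271
deff = V_st / V_srs = 0.0358296/0.135271 = 0.2649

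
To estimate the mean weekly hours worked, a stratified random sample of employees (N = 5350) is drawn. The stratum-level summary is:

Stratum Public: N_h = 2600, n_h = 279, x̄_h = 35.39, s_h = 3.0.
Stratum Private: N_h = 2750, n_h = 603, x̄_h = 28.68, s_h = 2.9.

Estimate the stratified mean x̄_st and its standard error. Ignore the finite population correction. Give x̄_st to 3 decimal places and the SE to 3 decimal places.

x̄_st = Σ W_h x̄_h = (2600·35.39 + 2750·28.68)/5350 = 31.94093
V̂(x̄_st) = Σ W_h² s_h²/n_h, with W_h = N_h/N and N = 5350:
  stratum Public: (2600/5350)²·3.0²/279 = 0.00761864
  stratum Private: (2750/5350)²·2.9²/603 = 0.00368499
V̂(x̄_st) = 0.0113036
SE(x̄_st) = √0.0113036 = 0.106319

x̄_st ≈ 31.941, SE ≈ 0.106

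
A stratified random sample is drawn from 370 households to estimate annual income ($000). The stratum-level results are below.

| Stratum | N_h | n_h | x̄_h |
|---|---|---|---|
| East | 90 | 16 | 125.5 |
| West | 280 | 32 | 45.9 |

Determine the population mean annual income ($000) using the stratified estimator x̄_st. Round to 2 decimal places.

N = Σ N_h = 370. Stratum weights W_h = N_h/N.
x̄_st = (90·125.5 + 280·45.9) / 370 = 65.2622

x̄_st ≈ 65.26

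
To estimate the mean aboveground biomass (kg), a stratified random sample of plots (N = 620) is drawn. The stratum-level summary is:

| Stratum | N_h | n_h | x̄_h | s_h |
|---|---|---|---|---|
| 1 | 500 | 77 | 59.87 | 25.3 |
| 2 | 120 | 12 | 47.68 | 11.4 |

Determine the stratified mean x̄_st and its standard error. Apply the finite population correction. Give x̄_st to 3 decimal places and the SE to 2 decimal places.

x̄_st ≈ 57.511, SE ≈ 2.22

x̄_st = Σ W_h x̄_h = (500·59.87 + 120·47.68)/620 = 57.51065
V̂(x̄_st) = Σ W_h² (1 − n_h/N_h) s_h²/n_h, with W_h = N_h/N and N = 620:
  stratum 1: (500/620)²·(1 − 77/500)·25.3²/77 = 4.5738
  stratum 2: (120/620)²·(1 − 12/120)·11.4²/12 = 0.365132
V̂(x̄_st) = 4.93893
SE(x̄_st) = √4.93893 = 2.22237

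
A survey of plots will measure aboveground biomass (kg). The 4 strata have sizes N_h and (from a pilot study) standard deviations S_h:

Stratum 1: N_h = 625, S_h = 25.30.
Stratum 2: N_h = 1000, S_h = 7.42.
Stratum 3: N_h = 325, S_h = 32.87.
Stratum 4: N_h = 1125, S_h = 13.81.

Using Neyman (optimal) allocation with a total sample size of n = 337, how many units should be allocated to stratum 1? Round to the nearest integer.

108

Neyman allocation: n_h = n · N_h S_h / Σ N_i S_i, with n = 337.
  stratum 1: N_h·S_h = 625·25.30 = 15812.50
  stratum 2: N_h·S_h = 1000·7.42 = 7420.00
  stratum 3: N_h·S_h = 325·32.87 = 10682.75
  stratum 4: N_h·S_h = 1125·13.81 = 15536.25
Σ N_h S_h = 49451.50
n for stratum 1 = 337·15812.50/49451.50 = 107.758 → 108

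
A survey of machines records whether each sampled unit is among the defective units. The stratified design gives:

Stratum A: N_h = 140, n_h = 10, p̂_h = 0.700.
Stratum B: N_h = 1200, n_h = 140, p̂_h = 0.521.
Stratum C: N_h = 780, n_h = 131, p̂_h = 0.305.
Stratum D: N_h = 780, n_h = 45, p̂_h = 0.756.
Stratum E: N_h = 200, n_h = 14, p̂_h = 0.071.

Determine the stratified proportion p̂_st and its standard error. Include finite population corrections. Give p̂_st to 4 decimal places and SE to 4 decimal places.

p̂_st ≈ 0.5048, SE ≈ 0.0252

N = 3100; stratum weights W_h = N_h/N.
p̂_st = Σ W_h p̂_h = (140·0.700 + 1200·0.521 + 780·0.305 + 780·0.756 + 200·0.071)/3100 = 0.50483
V̂(p̂_st) = Σ W_h² (1 − n_h/N_h) p̂_h(1−p̂_h)/(n_h−1):
  stratum A: (140/3100)²·(1 − 10/140)·0.700·0.300/9 = 4.41901e-05
  stratum B: (1200/3100)²·(1 − 140/1200)·0.521·0.479/139 = 0.000237641
  stratum C: (780/3100)²·(1 − 131/780)·0.305·0.695/130 = 8.58929e-05
  stratum D: (780/3100)²·(1 − 45/780)·0.756·0.244/44 = 0.000250102
  stratum E: (200/3100)²·(1 − 14/200)·0.071·0.929/13 = 1.96404e-05
V̂(p̂_st) = 0.000637467; SE = √V̂ = 0.0252481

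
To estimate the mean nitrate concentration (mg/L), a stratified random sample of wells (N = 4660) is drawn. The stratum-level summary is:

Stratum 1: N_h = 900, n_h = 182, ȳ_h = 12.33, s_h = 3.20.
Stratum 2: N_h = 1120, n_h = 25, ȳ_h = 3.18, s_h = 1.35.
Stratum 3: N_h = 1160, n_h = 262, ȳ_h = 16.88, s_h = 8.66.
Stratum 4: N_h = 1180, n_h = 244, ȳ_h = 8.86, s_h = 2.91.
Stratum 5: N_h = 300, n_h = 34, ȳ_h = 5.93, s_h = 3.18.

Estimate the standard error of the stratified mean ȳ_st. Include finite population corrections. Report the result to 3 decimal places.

SE(ȳ_st) ≈ 0.150

V̂(ȳ_st) = Σ W_h² (1 − n_h/N_h) s_h²/n_h, with W_h = N_h/N and N = 4660:
  stratum 1: (900/4660)²·(1 − 182/900)·3.20²/182 = 0.00167426
  stratum 2: (1120/4660)²·(1 − 25/1120)·1.35²/25 = 0.00411707
  stratum 3: (1160/4660)²·(1 − 262/1160)·8.66²/262 = 0.0137308
  stratum 4: (1180/4660)²·(1 − 244/1180)·2.91²/244 = 0.00176515
  stratum 5: (300/4660)²·(1 − 34/300)·3.18²/34 = 0.00109297
V̂(ȳ_st) = 0.0223803
SE(ȳ_st) = √0.0223803 = 0.1496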